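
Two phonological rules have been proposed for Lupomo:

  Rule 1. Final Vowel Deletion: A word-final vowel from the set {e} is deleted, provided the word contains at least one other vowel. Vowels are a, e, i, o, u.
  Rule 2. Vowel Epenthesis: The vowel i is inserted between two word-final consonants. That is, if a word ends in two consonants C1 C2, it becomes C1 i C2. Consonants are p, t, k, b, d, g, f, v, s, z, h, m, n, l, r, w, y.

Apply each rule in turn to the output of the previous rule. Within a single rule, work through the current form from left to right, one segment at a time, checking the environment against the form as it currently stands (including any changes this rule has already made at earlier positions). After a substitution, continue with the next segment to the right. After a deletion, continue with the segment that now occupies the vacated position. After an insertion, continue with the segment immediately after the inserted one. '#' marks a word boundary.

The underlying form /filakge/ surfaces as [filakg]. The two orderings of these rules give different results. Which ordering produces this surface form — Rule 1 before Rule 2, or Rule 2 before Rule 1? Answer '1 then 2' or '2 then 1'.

2 then 1

Order 1 then 2:
  1 Final Vowel Deletion: [filakge] → [filakg]
  2 Vowel Epenthesis: [filakg] → [filakig]
  result: [filakig]
Order 2 then 1:
  2 Vowel Epenthesis: no change — [filakge]
  1 Final Vowel Deletion: [filakge] → [filakg]
  result: [filakg]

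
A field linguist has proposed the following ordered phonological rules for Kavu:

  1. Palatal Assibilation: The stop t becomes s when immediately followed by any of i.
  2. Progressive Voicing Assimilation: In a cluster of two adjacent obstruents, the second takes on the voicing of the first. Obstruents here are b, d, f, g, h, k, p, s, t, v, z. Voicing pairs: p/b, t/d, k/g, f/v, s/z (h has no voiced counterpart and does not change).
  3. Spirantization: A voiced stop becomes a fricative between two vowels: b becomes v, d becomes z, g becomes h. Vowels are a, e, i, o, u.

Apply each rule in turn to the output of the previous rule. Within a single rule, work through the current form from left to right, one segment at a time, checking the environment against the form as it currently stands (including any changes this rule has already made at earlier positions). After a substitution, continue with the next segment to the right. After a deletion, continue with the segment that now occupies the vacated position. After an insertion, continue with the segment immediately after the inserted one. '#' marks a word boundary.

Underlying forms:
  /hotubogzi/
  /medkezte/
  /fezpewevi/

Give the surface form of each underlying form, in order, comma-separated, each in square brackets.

[hotuvogzi], [medgezde], [fezbewevi]

/hotubogzi/:
  1 Palatal Assibilation: no change — [hotubogzi]
  2 Progressive Voicing Assimilation: no change — [hotubogzi]
  3 Spirantization: [hotubogzi] → [hotuvogzi]
/medkezte/:
  1 Palatal Assibilation: no change — [medkezte]
  2 Progressive Voicing Assimilation: [medkezte] → [medgezde]
  3 Spirantization: no change — [medgezde]
/fezpewevi/:
  1 Palatal Assibilation: no change — [fezpewevi]
  2 Progressive Voicing Assimilation: [fezpewevi] → [fezbewevi]
  3 Spirantization: no change — [fezbewevi]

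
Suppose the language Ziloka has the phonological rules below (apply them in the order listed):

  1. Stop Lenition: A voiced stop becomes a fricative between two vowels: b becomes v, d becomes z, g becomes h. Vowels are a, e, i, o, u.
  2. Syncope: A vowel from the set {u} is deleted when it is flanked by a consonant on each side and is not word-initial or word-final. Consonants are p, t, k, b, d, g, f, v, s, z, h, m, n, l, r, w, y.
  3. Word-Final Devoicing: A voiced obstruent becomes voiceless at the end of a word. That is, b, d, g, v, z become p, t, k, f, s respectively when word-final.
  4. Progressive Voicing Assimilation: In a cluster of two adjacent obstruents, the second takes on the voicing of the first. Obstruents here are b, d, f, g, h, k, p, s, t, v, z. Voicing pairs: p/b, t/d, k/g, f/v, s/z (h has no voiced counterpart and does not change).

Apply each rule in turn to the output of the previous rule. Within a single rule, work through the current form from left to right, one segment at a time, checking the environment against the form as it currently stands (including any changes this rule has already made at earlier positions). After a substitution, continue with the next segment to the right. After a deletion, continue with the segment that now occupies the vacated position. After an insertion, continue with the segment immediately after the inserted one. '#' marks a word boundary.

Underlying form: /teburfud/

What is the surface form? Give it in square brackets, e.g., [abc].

[tevrft]

1 Stop Lenition: [teburfud] → [tevurfud]
2 Syncope: [tevurfud] → [tevrfd]
3 Word-Final Devoicing: [tevrfd] → [tevrft]
4 Progressive Voicing Assimilation: no change — [tevrft]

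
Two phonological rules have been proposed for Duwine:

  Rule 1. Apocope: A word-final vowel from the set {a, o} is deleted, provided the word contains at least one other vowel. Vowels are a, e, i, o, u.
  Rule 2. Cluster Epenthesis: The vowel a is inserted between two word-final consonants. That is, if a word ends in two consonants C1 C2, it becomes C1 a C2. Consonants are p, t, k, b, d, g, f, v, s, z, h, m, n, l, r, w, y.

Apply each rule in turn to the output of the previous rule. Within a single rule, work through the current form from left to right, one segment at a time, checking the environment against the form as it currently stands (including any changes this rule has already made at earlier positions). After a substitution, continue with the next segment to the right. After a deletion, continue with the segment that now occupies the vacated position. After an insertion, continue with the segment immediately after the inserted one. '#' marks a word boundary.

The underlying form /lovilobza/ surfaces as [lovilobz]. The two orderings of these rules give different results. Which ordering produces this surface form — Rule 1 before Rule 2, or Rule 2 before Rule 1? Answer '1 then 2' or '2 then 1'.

2 then 1

Order 1 then 2:
  1 Apocope: [lovilobza] → [lovilobz]
  2 Cluster Epenthesis: [lovilobz] → [lovilobaz]
  result: [lovilobaz]
Order 2 then 1:
  2 Cluster Epenthesis: no change — [lovilobza]
  1 Apocope: [lovilobza] → [lovilobz]
  result: [lovilobz]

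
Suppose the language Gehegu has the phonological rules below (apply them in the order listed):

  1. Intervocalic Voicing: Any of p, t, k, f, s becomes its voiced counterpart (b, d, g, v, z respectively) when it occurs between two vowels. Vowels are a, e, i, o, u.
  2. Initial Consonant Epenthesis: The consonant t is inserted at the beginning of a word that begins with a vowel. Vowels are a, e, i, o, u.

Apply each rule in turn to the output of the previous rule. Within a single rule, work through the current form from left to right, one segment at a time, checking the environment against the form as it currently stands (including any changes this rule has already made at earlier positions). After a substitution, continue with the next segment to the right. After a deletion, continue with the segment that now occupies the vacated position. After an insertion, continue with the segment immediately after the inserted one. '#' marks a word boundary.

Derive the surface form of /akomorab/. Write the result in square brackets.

1 Intervocalic Voicing: [akomorab] → [agomorab]
2 Initial Consonant Epenthesis: [agomorab] → [tagomorab]

[tagomorab]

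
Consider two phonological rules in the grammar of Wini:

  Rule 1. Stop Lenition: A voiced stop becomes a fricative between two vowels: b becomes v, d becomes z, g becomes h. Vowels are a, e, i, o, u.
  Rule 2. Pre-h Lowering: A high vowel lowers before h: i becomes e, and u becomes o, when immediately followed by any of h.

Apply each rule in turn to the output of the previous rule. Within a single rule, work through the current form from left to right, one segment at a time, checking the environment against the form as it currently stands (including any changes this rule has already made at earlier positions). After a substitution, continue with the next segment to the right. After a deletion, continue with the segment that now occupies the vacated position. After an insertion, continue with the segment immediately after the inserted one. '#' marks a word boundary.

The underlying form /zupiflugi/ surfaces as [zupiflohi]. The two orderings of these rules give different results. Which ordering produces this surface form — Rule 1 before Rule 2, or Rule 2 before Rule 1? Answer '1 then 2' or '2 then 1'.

1 then 2

Order 1 then 2:
  1 Stop Lenition: [zupiflugi] → [zupifluhi]
  2 Pre-h Lowering: [zupifluhi] → [zupiflohi]
  result: [zupiflohi]
Order 2 then 1:
  2 Pre-h Lowering: no change — [zupiflugi]
  1 Stop Lenition: [zupiflugi] → [zupifluhi]
  result: [zupifluhi]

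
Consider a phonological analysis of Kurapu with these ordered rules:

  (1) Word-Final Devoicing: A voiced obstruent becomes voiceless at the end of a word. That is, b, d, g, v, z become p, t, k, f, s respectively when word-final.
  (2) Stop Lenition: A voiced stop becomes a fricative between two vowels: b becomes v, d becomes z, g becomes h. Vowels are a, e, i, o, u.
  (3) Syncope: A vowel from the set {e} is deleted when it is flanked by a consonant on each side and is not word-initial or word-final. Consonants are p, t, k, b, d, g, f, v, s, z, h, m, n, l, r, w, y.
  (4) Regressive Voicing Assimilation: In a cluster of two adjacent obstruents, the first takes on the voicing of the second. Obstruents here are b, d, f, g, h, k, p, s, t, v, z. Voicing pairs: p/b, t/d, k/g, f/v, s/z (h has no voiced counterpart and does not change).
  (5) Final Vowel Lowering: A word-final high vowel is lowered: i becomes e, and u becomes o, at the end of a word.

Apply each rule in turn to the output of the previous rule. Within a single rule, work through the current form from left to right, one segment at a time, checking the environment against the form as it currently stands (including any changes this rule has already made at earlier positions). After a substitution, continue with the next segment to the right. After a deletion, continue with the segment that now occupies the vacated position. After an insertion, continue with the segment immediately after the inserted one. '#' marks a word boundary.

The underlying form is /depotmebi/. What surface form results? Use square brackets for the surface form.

(1) Word-Final Devoicing: no change — [depotmebi]
(2) Stop Lenition: [depotmebi] → [depotmevi]
(3) Syncope: [depotmevi] → [dpotmvi]
(4) Regressive Voicing Assimilation: [dpotmvi] → [tpotmvi]
(5) Final Vowel Lowering: [tpotmvi] → [tpotmve]

[tpotmve]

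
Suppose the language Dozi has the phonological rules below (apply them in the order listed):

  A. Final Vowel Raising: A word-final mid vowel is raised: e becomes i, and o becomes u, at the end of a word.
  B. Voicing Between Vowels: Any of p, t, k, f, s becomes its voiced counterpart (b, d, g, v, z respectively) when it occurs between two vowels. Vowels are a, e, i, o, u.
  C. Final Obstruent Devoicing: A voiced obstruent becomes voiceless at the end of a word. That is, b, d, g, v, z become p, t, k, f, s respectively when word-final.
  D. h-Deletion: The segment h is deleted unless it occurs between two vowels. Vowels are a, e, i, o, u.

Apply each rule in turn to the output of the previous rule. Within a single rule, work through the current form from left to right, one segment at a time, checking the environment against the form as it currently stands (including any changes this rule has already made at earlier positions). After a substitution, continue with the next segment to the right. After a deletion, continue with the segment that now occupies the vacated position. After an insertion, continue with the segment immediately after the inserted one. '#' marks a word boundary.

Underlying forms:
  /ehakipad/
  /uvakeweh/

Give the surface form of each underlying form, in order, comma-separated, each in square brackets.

/ehakipad/:
  A Final Vowel Raising: no change — [ehakipad]
  B Voicing Between Vowels: [ehakipad] → [ehagibad]
  C Final Obstruent Devoicing: [ehagibad] → [ehagibat]
  D h-Deletion: no change — [ehagibat]
/uvakeweh/:
  A Final Vowel Raising: no change — [uvakeweh]
  B Voicing Between Vowels: [uvakeweh] → [uvageweh]
  C Final Obstruent Devoicing: no change — [uvageweh]
  D h-Deletion: [uvageweh] → [uvagewe]

[ehagibat], [uvagewe]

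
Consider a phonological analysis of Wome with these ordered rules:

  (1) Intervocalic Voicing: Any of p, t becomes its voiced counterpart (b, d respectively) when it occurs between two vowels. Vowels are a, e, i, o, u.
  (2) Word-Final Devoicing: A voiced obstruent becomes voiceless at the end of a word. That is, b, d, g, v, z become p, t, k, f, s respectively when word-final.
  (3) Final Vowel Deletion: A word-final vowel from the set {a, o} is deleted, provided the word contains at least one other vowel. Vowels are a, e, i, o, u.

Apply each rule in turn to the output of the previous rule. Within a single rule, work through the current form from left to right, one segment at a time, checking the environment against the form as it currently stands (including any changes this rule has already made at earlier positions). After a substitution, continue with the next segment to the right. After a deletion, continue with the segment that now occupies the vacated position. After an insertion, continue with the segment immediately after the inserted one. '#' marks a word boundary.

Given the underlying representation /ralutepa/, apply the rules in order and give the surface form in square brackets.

(1) Intervocalic Voicing: [ralutepa] → [raludeba]
(2) Word-Final Devoicing: no change — [raludeba]
(3) Final Vowel Deletion: [raludeba] → [raludeb]

[raludeb]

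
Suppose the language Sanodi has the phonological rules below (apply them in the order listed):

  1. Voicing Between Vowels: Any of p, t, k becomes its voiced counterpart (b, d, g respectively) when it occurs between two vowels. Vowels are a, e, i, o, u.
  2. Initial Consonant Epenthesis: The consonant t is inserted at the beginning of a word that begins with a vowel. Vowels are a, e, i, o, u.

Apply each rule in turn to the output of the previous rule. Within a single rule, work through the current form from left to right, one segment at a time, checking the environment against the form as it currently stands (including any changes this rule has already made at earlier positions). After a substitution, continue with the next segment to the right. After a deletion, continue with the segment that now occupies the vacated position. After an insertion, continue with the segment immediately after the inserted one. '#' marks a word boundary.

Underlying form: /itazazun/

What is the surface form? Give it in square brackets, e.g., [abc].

1 Voicing Between Vowels: [itazazun] → [idazazun]
2 Initial Consonant Epenthesis: [idazazun] → [tidazazun]

[tidazazun]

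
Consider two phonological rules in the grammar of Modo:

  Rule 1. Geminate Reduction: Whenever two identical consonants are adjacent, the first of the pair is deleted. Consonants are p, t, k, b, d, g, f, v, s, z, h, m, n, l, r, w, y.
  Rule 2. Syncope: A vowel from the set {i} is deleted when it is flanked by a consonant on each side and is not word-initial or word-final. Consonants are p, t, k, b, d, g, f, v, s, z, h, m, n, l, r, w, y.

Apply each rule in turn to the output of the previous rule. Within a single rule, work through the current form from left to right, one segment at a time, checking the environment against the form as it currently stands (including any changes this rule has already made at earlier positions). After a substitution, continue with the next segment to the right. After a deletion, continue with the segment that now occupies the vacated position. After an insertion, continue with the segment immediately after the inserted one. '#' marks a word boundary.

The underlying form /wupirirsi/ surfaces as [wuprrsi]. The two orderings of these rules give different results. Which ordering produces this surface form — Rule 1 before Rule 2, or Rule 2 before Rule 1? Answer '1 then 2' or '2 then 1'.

Order 1 then 2:
  1 Geminate Reduction: no change — [wupirirsi]
  2 Syncope: [wupirirsi] → [wuprrsi]
  result: [wuprrsi]
Order 2 then 1:
  2 Syncope: [wupirirsi] → [wuprrsi]
  1 Geminate Reduction: [wuprrsi] → [wuprsi]
  result: [wuprsi]

1 then 2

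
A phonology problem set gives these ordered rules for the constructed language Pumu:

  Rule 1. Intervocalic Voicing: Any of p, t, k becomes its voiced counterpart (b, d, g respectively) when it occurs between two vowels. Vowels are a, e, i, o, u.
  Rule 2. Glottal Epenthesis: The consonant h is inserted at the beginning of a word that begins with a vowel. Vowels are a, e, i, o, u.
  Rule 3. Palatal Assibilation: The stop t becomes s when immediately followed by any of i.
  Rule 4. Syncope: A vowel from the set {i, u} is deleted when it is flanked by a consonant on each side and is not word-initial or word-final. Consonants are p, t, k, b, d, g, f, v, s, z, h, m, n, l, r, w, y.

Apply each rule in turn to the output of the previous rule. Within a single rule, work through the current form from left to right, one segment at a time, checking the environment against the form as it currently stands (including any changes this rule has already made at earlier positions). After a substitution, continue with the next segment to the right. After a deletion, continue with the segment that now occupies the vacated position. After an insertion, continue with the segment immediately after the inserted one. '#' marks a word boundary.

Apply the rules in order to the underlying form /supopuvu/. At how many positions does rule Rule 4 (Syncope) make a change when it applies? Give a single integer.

Rule 1 Intervocalic Voicing: [supopuvu] → [subobuvu]
Rule 2 Glottal Epenthesis: no change — [subobuvu]
Rule 3 Palatal Assibilation: no change — [subobuvu]
Rule 4 Syncope: [subobuvu] → [sbobvu]
Rule Rule 4 changed 2 position(s).

2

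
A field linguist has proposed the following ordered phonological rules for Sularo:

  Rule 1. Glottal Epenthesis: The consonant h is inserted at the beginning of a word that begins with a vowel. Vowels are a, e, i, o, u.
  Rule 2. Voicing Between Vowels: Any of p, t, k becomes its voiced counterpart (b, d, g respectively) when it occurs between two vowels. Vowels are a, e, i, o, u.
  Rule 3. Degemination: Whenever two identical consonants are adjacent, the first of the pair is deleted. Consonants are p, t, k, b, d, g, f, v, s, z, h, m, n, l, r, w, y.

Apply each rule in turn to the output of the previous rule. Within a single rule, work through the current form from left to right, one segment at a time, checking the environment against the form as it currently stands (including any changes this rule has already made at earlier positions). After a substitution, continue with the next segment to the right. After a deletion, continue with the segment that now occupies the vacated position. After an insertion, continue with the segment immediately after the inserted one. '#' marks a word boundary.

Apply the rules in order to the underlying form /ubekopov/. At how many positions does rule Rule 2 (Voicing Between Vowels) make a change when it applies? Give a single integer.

2

Rule 1 Glottal Epenthesis: [ubekopov] → [hubekopov]
Rule 2 Voicing Between Vowels: [hubekopov] → [hubegobov]
Rule 3 Degemination: no change — [hubegobov]
Rule Rule 2 changed 2 position(s).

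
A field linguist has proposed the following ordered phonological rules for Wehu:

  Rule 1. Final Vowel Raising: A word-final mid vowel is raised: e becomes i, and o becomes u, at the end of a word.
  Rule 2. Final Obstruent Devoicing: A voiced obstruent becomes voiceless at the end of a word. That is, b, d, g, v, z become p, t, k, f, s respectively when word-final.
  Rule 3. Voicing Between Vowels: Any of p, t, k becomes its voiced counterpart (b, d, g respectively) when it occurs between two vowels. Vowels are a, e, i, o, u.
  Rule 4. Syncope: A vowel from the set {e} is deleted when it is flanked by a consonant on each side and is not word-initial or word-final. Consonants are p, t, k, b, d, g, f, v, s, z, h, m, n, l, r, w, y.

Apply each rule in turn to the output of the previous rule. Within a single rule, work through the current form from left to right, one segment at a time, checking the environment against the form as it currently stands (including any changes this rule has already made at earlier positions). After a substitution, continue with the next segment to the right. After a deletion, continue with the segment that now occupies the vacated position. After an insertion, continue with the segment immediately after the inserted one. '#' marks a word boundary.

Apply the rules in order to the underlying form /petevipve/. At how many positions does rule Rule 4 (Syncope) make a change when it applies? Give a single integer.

Rule 1 Final Vowel Raising: [petevipve] → [petevipvi]
Rule 2 Final Obstruent Devoicing: no change — [petevipvi]
Rule 3 Voicing Between Vowels: [petevipvi] → [pedevipvi]
Rule 4 Syncope: [pedevipvi] → [pdvipvi]
Rule Rule 4 changed 2 position(s).

2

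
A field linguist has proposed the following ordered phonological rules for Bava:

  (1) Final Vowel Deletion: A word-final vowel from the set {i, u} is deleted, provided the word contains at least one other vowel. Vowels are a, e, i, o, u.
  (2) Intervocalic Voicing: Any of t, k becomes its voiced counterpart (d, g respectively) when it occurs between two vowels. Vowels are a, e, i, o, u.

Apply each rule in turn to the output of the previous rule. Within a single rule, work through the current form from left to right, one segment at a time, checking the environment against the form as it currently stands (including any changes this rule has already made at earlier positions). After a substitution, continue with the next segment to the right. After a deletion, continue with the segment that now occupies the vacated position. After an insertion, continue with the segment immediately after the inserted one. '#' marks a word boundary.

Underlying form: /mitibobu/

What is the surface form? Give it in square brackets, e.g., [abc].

[midibob]

(1) Final Vowel Deletion: [mitibobu] → [mitibob]
(2) Intervocalic Voicing: [mitibob] → [midibob]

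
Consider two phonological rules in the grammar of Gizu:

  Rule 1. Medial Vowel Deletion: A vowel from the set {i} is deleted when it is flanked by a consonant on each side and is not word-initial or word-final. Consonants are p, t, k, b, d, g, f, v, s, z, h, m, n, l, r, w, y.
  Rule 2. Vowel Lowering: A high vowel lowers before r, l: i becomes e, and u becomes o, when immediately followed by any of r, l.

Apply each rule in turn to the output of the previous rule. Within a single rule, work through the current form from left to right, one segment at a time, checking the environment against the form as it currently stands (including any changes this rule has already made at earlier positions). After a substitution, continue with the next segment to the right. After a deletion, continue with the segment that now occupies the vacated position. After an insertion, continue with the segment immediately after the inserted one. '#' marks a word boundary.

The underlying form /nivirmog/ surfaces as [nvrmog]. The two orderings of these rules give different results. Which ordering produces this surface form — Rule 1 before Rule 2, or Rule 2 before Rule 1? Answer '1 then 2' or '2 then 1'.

Order 1 then 2:
  1 Medial Vowel Deletion: [nivirmog] → [nvrmog]
  2 Vowel Lowering: no change — [nvrmog]
  result: [nvrmog]
Order 2 then 1:
  2 Vowel Lowering: [nivirmog] → [nivermog]
  1 Medial Vowel Deletion: [nivermog] → [nvermog]
  result: [nvermog]

1 then 2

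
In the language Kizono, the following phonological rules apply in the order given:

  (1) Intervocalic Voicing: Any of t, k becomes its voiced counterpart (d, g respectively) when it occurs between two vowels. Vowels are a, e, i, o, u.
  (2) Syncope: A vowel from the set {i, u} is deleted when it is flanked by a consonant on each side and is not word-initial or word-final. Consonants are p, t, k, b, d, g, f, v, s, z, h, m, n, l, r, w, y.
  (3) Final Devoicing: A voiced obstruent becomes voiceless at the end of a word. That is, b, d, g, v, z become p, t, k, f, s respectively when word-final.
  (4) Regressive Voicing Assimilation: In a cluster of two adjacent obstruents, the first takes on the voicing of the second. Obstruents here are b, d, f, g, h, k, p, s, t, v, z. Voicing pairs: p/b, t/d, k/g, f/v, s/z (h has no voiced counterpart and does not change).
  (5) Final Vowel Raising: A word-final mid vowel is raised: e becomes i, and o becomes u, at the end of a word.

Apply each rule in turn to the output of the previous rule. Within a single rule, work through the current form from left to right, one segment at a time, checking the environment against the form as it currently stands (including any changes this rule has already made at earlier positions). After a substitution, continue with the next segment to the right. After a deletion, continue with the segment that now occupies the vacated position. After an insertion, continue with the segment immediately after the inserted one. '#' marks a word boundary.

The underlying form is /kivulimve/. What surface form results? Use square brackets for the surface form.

(1) Intervocalic Voicing: no change — [kivulimve]
(2) Syncope: [kivulimve] → [kvlmve]
(3) Final Devoicing: no change — [kvlmve]
(4) Regressive Voicing Assimilation: [kvlmve] → [gvlmve]
(5) Final Vowel Raising: [gvlmve] → [gvlmvi]

[gvlmvi]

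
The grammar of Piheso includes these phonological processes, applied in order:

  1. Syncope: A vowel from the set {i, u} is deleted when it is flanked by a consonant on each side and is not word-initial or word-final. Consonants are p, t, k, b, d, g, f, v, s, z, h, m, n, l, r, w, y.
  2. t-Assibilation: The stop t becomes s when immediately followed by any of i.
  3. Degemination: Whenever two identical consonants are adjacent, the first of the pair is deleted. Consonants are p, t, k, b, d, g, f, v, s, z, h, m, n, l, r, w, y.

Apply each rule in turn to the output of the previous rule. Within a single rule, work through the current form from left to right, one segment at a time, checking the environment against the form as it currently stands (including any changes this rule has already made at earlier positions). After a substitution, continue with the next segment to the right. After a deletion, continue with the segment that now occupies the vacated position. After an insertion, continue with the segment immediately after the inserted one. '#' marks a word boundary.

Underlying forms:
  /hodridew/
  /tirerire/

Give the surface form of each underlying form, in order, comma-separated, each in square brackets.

/hodridew/:
  1 Syncope: [hodridew] → [hodrdew]
  2 t-Assibilation: no change — [hodrdew]
  3 Degemination: no change — [hodrdew]
/tirerire/:
  1 Syncope: [tirerire] → [trerre]
  2 t-Assibilation: no change — [trerre]
  3 Degemination: [trerre] → [trere]

[hodrdew], [trere]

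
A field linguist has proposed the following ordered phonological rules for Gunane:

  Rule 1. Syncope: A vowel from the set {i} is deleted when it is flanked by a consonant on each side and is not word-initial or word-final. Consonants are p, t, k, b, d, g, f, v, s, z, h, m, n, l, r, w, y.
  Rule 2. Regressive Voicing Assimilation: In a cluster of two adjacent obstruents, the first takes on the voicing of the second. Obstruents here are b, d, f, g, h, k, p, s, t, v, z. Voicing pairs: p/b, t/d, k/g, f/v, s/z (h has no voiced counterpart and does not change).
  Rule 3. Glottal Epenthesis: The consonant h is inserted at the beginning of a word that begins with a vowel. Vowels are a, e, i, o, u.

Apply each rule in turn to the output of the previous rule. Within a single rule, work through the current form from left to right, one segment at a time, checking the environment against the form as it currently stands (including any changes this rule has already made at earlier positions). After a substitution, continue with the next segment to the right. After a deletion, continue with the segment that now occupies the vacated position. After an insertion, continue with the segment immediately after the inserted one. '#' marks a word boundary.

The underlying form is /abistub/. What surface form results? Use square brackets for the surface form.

Rule 1 Syncope: [abistub] → [abstub]
Rule 2 Regressive Voicing Assimilation: [abstub] → [apstub]
Rule 3 Glottal Epenthesis: [apstub] → [hapstub]

[hapstub]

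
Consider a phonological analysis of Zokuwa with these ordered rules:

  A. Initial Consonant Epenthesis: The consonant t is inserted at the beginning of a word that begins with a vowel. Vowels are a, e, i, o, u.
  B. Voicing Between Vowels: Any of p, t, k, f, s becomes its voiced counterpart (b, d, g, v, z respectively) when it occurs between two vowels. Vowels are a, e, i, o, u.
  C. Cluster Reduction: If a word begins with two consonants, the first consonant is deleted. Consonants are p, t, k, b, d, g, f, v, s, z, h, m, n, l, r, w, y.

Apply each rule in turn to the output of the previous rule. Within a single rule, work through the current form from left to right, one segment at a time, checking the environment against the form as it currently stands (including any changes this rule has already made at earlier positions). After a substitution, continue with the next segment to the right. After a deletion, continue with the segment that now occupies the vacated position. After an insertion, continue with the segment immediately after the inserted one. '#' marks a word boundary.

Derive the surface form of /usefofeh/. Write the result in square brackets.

A Initial Consonant Epenthesis: [usefofeh] → [tusefofeh]
B Voicing Between Vowels: [tusefofeh] → [tuzevoveh]
C Cluster Reduction: no change — [tuzevoveh]

[tuzevoveh]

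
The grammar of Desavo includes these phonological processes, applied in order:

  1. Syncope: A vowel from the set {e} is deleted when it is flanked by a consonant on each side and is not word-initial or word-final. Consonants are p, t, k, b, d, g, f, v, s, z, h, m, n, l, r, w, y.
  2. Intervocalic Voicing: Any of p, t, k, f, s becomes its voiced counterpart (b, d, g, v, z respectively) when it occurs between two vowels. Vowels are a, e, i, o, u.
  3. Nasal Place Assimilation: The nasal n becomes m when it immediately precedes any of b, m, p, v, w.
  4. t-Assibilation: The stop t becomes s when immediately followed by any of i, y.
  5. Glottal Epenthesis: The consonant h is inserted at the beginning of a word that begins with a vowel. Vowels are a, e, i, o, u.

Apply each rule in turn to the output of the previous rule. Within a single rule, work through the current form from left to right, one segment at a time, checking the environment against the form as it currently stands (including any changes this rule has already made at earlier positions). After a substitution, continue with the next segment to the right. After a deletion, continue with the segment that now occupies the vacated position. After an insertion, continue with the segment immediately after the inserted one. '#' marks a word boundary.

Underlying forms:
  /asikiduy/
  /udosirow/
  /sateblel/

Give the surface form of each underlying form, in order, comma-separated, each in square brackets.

[hazigiduy], [hudozirow], [satbll]

/asikiduy/:
  1 Syncope: no change — [asikiduy]
  2 Intervocalic Voicing: [asikiduy] → [azigiduy]
  3 Nasal Place Assimilation: no change — [azigiduy]
  4 t-Assibilation: no change — [azigiduy]
  5 Glottal Epenthesis: [azigiduy] → [hazigiduy]
/udosirow/:
  1 Syncope: no change — [udosirow]
  2 Intervocalic Voicing: [udosirow] → [udozirow]
  3 Nasal Place Assimilation: no change — [udozirow]
  4 t-Assibilation: no change — [udozirow]
  5 Glottal Epenthesis: [udozirow] → [hudozirow]
/sateblel/:
  1 Syncope: [sateblel] → [satbll]
  2 Intervocalic Voicing: no change — [satbll]
  3 Nasal Place Assimilation: no change — [satbll]
  4 t-Assibilation: no change — [satbll]
  5 Glottal Epenthesis: no change — [satbll]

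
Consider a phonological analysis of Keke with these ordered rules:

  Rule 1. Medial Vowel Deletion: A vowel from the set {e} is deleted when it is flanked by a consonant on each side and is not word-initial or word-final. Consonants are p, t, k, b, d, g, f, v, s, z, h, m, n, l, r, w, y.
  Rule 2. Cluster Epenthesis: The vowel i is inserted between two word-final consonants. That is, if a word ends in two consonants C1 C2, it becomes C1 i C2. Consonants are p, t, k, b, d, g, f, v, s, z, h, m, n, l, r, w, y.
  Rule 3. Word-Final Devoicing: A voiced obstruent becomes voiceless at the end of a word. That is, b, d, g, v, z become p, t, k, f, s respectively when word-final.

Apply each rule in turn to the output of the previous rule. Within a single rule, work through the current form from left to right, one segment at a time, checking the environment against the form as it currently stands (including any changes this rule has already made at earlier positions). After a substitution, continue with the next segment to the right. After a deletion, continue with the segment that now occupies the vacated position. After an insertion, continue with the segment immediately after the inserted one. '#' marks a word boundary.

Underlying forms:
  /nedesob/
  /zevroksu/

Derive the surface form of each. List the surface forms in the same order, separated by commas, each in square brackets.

/nedesob/:
  Rule 1 Medial Vowel Deletion: [nedesob] → [ndsob]
  Rule 2 Cluster Epenthesis: no change — [ndsob]
  Rule 3 Word-Final Devoicing: [ndsob] → [ndsop]
/zevroksu/:
  Rule 1 Medial Vowel Deletion: [zevroksu] → [zvroksu]
  Rule 2 Cluster Epenthesis: no change — [zvroksu]
  Rule 3 Word-Final Devoicing: no change — [zvroksu]

[ndsop], [zvroksu]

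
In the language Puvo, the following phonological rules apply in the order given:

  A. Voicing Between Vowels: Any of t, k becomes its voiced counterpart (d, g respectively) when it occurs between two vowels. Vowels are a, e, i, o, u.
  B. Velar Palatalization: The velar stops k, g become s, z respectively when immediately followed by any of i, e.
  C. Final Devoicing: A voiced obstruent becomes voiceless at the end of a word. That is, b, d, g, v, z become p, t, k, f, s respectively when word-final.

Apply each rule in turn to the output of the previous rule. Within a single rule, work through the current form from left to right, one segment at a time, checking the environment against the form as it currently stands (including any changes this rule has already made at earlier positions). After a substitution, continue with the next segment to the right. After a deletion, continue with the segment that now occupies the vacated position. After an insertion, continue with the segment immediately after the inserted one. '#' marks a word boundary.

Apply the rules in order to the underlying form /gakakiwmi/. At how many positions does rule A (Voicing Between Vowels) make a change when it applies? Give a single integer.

A Voicing Between Vowels: [gakakiwmi] → [gagagiwmi]
B Velar Palatalization: [gagagiwmi] → [gagaziwmi]
C Final Devoicing: no change — [gagaziwmi]
Rule A changed 2 position(s).

2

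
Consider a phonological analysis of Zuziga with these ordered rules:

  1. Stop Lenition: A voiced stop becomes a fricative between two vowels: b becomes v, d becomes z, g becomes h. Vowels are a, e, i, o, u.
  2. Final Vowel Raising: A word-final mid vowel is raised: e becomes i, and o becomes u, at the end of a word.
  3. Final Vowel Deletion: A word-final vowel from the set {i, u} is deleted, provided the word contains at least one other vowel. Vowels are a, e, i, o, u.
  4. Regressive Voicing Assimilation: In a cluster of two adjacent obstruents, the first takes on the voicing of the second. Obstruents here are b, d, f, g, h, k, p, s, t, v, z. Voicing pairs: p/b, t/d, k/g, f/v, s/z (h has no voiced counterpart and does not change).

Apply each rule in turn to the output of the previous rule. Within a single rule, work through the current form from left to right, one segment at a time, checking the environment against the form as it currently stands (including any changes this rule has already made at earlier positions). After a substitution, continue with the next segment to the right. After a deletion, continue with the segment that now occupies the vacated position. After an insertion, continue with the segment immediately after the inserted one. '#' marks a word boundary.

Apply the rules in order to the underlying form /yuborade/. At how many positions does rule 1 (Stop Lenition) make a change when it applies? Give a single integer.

1 Stop Lenition: [yuborade] → [yuvoraze]
2 Final Vowel Raising: [yuvoraze] → [yuvorazi]
3 Final Vowel Deletion: [yuvorazi] → [yuvoraz]
4 Regressive Voicing Assimilation: no change — [yuvoraz]
Rule 1 changed 2 position(s).

2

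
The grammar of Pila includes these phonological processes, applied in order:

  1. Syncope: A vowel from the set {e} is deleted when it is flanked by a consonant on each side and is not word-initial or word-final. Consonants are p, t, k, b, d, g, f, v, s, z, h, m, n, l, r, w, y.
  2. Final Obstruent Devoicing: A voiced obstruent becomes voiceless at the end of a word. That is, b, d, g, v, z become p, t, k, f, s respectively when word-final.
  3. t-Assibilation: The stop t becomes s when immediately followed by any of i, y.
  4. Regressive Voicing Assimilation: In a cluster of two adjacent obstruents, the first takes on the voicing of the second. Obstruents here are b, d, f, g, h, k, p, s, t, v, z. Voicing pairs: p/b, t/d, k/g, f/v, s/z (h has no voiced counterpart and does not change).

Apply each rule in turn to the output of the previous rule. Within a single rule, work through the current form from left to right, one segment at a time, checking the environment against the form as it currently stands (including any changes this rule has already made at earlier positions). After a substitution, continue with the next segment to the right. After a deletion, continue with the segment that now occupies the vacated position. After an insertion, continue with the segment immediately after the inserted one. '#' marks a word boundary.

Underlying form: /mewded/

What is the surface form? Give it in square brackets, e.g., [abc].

1 Syncope: [mewded] → [mwdd]
2 Final Obstruent Devoicing: [mwdd] → [mwdt]
3 t-Assibilation: no change — [mwdt]
4 Regressive Voicing Assimilation: [mwdt] → [mwtt]

[mwtt]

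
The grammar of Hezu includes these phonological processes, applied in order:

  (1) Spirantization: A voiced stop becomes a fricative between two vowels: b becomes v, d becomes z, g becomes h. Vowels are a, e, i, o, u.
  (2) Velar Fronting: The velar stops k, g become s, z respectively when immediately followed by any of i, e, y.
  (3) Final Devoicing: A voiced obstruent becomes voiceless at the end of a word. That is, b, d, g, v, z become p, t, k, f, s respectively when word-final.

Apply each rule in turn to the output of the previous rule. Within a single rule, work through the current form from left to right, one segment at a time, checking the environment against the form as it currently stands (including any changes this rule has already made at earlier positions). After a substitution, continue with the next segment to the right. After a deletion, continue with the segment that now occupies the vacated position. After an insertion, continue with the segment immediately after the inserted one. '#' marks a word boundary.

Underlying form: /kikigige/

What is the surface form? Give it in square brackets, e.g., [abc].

[sisihihe]

(1) Spirantization: [kikigige] → [kikihihe]
(2) Velar Fronting: [kikihihe] → [sisihihe]
(3) Final Devoicing: no change — [sisihihe]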